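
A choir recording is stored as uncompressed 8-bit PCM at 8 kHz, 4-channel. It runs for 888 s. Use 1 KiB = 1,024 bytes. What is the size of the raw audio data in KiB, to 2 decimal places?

Bytes = 8,000 samples/s × 888 s × 1 bytes/sample × 4 ch = 28,416,000 bytes.
28,416,000 / 1,024 = 27750.00 KiB.

27750.00 KiB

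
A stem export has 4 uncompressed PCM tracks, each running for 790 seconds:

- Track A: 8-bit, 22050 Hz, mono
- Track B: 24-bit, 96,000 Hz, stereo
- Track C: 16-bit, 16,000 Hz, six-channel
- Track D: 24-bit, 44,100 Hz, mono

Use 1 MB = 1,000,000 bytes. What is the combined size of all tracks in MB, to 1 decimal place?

Track A: 22,050 × 790 × 1 × 1 = 17,419,500 bytes.
Track B: 96,000 × 790 × 3 × 2 = 455,040,000 bytes.
Track C: 16,000 × 790 × 2 × 6 = 151,680,000 bytes.
Track D: 44,100 × 790 × 3 × 1 = 104,517,000 bytes.
Total = 728,656,500 bytes = 728.7 MB.

728.7 MB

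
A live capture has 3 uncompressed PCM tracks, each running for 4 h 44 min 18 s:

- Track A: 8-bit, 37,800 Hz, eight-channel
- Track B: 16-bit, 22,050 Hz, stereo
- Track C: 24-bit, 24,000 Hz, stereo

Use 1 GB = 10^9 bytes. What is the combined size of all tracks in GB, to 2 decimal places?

4 h 44 min 18 s = 17,058 s.
Track A: 37,800 × 17,058 × 1 × 8 = 5,158,339,200 bytes.
Track B: 22,050 × 17,058 × 2 × 2 = 1,504,515,600 bytes.
Track C: 24,000 × 17,058 × 3 × 2 = 2,456,352,000 bytes.
Total = 9,119,206,800 bytes = 9.12 GB.

9.12 GB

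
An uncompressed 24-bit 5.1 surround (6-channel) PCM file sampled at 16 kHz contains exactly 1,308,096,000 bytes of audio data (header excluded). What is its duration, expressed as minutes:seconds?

75:42

Byte rate = 16,000 × 3 × 6 = 288,000 bytes/s.
Duration = 1,308,096,000 / 288,000 = 4,542 s.
4,542 s = 75:42.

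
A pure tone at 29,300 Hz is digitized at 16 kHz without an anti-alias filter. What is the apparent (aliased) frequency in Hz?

Nyquist = 16,000/2 = 8,000 Hz; 29,300 Hz exceeds it.
Alias = |29,300 − 2×16,000| = |29,300 − 32,000| = 2,700 Hz.

2,700 Hz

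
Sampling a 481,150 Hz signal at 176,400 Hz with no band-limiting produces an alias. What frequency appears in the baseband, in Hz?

48,050 Hz

Nyquist = 176,400/2 = 88,200 Hz; 481,150 Hz exceeds it.
Alias = |481,150 − 3×176,400| = |481,150 − 529,200| = 48,050 Hz.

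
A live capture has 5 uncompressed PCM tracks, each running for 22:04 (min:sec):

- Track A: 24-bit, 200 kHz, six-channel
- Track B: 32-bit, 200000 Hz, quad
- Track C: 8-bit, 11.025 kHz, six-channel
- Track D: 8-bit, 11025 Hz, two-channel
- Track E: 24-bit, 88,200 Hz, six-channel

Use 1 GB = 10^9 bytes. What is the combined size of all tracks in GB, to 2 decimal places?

22:04 (min:sec) = 1,324 s.
Track A: 200,000 × 1,324 × 3 × 6 = 4,766,400,000 bytes.
Track B: 200,000 × 1,324 × 4 × 4 = 4,236,800,000 bytes.
Track C: 11,025 × 1,324 × 1 × 6 = 87,582,600 bytes.
Track D: 11,025 × 1,324 × 1 × 2 = 29,194,200 bytes.
Track E: 88,200 × 1,324 × 3 × 6 = 2,101,982,400 bytes.
Total = 11,221,959,200 bytes = 11.22 GB.

11.22 GB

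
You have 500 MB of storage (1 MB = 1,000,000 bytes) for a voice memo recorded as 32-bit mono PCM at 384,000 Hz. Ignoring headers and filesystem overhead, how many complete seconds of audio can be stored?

325 seconds

Uncompressed byte rate = 384,000 × 4 × 1 = 1,536,000 bytes/s.
Capacity = 500 × 1,000,000 = 500,000,000 bytes.
500,000,000 / 1,536,000 ≈ 325.52 s → 325 seconds.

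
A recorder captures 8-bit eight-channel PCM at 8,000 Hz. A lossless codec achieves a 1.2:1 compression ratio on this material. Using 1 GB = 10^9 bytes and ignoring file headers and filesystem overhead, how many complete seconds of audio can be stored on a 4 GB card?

75,000 seconds

Uncompressed byte rate = 8,000 × 1 × 8 = 64,000 bytes/s.
After 1.2:1 compression, effective rate ≈ 53333.33 bytes/s.
Capacity = 4 × 1,000,000,000 = 4,000,000,000 bytes.
4,000,000,000 / effective rate ≈ 75000 s → 75,000 seconds.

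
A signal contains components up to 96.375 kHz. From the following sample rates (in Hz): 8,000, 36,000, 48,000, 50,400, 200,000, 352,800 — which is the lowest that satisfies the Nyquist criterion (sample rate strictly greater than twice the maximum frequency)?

Need sample rate > 2 × 96,375 = 192,750 Hz.
Lowest listed rate above 192,750 Hz is 200,000 Hz.

200,000 Hz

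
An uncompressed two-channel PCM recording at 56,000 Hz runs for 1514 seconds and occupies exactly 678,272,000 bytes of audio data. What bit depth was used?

Bytes per sample = 678,272,000 / (56,000 × 1,514 × 2) = 678,272,000 / 169,568,000 = 4.
Bit depth = 4 × 8 = 32 bits.

32 bits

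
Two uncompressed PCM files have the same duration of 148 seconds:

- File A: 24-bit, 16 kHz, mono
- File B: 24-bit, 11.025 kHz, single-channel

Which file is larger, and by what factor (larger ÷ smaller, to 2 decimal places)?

File A: 16,000 × 3 × 1 = 48,000 bytes/s.
File B: 11,025 × 3 × 1 = 33,075 bytes/s.
File A is larger; ratio = 7,104,000 / 4,895,100 = 1.45.

File A, by a factor of 1.45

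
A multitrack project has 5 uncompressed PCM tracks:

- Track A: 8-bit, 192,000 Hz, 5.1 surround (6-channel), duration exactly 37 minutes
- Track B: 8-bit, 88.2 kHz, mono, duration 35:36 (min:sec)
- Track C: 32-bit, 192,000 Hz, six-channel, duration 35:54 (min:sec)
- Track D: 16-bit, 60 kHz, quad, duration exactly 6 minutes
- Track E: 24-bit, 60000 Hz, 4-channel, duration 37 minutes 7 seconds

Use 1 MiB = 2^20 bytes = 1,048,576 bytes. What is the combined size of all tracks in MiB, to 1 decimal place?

13778.4 MiB

Track A: exactly 37 minutes = 2,220 s; 192,000 × 2,220 × 1 × 6 = 2,557,440,000 bytes.
Track B: 35:36 (min:sec) = 2,136 s; 88,200 × 2,136 × 1 × 1 = 188,395,200 bytes.
Track C: 35:54 (min:sec) = 2,154 s; 192,000 × 2,154 × 4 × 6 = 9,925,632,000 bytes.
Track D: exactly 6 minutes = 360 s; 60,000 × 360 × 2 × 4 = 172,800,000 bytes.
Track E: 37 minutes 7 seconds = 2,227 s; 60,000 × 2,227 × 3 × 4 = 1,603,440,000 bytes.
Total = 14,447,707,200 bytes = 13778.4 MiB.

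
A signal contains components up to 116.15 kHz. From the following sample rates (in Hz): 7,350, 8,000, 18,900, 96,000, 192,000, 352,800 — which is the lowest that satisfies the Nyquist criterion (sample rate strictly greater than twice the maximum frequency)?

Need sample rate > 2 × 116,150 = 232,300 Hz.
Lowest listed rate above 232,300 Hz is 352,800 Hz.

352,800 Hz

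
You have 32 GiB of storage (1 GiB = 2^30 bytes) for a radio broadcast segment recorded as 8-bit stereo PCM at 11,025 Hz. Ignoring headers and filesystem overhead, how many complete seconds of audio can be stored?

Uncompressed byte rate = 11,025 × 1 × 2 = 22,050 bytes/s.
Capacity = 32 × 1,073,741,824 = 34,359,738,368 bytes.
34,359,738,368 / 22,050 ≈ 1558264.78 s → 1,558,264 seconds.

1,558,264 seconds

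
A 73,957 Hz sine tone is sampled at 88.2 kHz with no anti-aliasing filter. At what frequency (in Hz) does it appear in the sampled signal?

14,243 Hz

Nyquist = 88,200/2 = 44,100 Hz; 73,957 Hz exceeds it.
Alias = |73,957 − 1×88,200| = |73,957 − 88,200| = 14,243 Hz.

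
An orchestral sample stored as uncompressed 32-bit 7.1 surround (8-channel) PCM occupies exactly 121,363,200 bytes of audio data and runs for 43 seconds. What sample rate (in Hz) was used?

88,200 Hz

Bytes = sample_rate × seconds × bytes_per_sample × channels.
sample_rate = 121,363,200 / (43 × 4 × 8) = 121,363,200 / 1,376 = 88,200 Hz.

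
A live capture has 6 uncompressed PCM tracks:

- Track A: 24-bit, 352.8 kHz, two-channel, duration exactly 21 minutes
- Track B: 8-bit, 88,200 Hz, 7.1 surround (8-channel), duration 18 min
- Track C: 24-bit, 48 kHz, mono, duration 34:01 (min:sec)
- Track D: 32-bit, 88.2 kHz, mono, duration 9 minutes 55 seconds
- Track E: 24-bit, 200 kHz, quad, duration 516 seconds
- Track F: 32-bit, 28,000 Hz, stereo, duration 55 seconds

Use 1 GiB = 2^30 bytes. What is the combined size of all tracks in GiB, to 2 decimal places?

Track A: exactly 21 minutes = 1,260 s; 352,800 × 1,260 × 3 × 2 = 2,667,168,000 bytes.
Track B: 18 min = 1,080 s; 88,200 × 1,080 × 1 × 8 = 762,048,000 bytes.
Track C: 34:01 (min:sec) = 2,041 s; 48,000 × 2,041 × 3 × 1 = 293,904,000 bytes.
Track D: 9 minutes 55 seconds = 595 s; 88,200 × 595 × 4 × 1 = 209,916,000 bytes.
Track E: 200,000 × 516 × 3 × 4 = 1,238,400,000 bytes.
Track F: 28,000 × 55 × 4 × 2 = 12,320,000 bytes.
Total = 5,183,756,000 bytes = 4.83 GiB.

4.83 GiB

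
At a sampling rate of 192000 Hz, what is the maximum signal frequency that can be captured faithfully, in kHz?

Nyquist frequency = sample rate / 2 = 192,000 / 2 = 96 kHz.

96 kHz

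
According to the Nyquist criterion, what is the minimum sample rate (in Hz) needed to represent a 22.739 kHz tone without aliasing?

45,478 Hz

Minimum sample rate = 2 × 22,739 Hz = 45,478 Hz.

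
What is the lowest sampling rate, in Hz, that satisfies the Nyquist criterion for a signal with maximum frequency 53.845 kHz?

Minimum sample rate = 2 × 53,845 Hz = 107,690 Hz.

107,690 Hz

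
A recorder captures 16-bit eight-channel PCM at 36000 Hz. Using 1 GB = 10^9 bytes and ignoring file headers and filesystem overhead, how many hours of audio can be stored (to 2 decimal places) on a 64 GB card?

Uncompressed byte rate = 36,000 × 2 × 8 = 576,000 bytes/s.
Capacity = 64 × 1,000,000,000 = 64,000,000,000 bytes.
64,000,000,000 / 576,000 ≈ 111111.11 s → 30.86 hours.

30.86 hours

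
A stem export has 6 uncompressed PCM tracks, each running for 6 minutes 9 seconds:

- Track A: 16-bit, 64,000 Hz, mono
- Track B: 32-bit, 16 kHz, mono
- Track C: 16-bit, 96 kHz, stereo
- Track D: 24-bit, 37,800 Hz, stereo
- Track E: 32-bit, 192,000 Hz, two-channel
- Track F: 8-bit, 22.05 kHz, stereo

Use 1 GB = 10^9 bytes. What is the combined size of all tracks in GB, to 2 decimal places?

0.88 GB

6 minutes 9 seconds = 369 s.
Track A: 64,000 × 369 × 2 × 1 = 47,232,000 bytes.
Track B: 16,000 × 369 × 4 × 1 = 23,616,000 bytes.
Track C: 96,000 × 369 × 2 × 2 = 141,696,000 bytes.
Track D: 37,800 × 369 × 3 × 2 = 83,689,200 bytes.
Track E: 192,000 × 369 × 4 × 2 = 566,784,000 bytes.
Track F: 22,050 × 369 × 1 × 2 = 16,272,900 bytes.
Total = 879,290,100 bytes = 0.88 GB.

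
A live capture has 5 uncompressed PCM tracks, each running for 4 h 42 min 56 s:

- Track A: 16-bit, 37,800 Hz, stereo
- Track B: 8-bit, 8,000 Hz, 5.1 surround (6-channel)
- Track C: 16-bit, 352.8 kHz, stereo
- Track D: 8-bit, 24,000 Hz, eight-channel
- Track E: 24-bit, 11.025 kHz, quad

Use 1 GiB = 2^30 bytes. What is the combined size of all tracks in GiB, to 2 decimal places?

4 h 42 min 56 s = 16,976 s.
Track A: 37,800 × 16,976 × 2 × 2 = 2,566,771,200 bytes.
Track B: 8,000 × 16,976 × 1 × 6 = 814,848,000 bytes.
Track C: 352,800 × 16,976 × 2 × 2 = 23,956,531,200 bytes.
Track D: 24,000 × 16,976 × 1 × 8 = 3,259,392,000 bytes.
Track E: 11,025 × 16,976 × 3 × 4 = 2,245,924,800 bytes.
Total = 32,843,467,200 bytes = 30.59 GiB.

30.59 GiB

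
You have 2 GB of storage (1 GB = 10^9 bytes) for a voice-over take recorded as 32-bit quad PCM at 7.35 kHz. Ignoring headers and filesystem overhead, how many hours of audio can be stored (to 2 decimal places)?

4.72 hours

Uncompressed byte rate = 7,350 × 4 × 4 = 117,600 bytes/s.
Capacity = 2 × 1,000,000,000 = 2,000,000,000 bytes.
2,000,000,000 / 117,600 ≈ 17006.8 s → 4.72 hours.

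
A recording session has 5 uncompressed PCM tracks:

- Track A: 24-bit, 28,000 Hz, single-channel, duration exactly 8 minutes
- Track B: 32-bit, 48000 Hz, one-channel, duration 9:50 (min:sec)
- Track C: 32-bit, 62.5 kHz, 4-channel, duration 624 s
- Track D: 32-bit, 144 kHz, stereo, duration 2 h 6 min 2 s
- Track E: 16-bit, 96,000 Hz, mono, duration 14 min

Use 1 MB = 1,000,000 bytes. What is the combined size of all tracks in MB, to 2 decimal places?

9650.30 MB

Track A: exactly 8 minutes = 480 s; 28,000 × 480 × 3 × 1 = 40,320,000 bytes.
Track B: 9:50 (min:sec) = 590 s; 48,000 × 590 × 4 × 1 = 113,280,000 bytes.
Track C: 62,500 × 624 × 4 × 4 = 624,000,000 bytes.
Track D: 2 h 6 min 2 s = 7,562 s; 144,000 × 7,562 × 4 × 2 = 8,711,424,000 bytes.
Track E: 14 min = 840 s; 96,000 × 840 × 2 × 1 = 161,280,000 bytes.
Total = 9,650,304,000 bytes = 9650.30 MB.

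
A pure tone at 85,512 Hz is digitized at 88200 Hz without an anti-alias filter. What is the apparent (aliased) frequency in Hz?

Nyquist = 88,200/2 = 44,100 Hz; 85,512 Hz exceeds it.
Alias = |85,512 − 1×88,200| = |85,512 − 88,200| = 2,688 Hz.

2,688 Hz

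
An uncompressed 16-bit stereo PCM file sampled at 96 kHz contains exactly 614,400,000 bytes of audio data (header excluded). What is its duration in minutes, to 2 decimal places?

26.67 minutes

Byte rate = 96,000 × 2 × 2 = 384,000 bytes/s.
Duration = 614,400,000 / 384,000 = 1,600 s.
1,600 s / 60 = 26.67 minutes.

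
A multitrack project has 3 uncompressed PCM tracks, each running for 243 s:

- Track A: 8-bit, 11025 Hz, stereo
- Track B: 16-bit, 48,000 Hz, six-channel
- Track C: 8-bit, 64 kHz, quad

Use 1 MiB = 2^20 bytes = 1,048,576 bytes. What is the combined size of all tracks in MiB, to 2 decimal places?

197.92 MiB

Track A: 11,025 × 243 × 1 × 2 = 5,358,150 bytes.
Track B: 48,000 × 243 × 2 × 6 = 139,968,000 bytes.
Track C: 64,000 × 243 × 1 × 4 = 62,208,000 bytes.
Total = 207,534,150 bytes = 197.92 MiB.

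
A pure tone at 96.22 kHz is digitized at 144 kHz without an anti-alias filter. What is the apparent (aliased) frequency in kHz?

47.78 kHz

Nyquist = 144,000/2 = 72,000 Hz; 96,220 Hz exceeds it.
Alias = |96,220 − 1×144,000| = |96,220 − 144,000| = 47,780 Hz = 47.78 kHz.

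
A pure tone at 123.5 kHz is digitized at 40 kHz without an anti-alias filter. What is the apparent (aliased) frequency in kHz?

Nyquist = 40,000/2 = 20,000 Hz; 123,500 Hz exceeds it.
Alias = |123,500 − 3×40,000| = |123,500 − 120,000| = 3,500 Hz = 3.5 kHz.

3.5 kHz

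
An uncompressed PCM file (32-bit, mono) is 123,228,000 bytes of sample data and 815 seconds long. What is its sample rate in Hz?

37,800 Hz

Bytes = sample_rate × seconds × bytes_per_sample × channels.
sample_rate = 123,228,000 / (815 × 4 × 1) = 123,228,000 / 3,260 = 37,800 Hz.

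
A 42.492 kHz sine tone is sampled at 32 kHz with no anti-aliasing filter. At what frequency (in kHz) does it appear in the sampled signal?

10.492 kHz

Nyquist = 32,000/2 = 16,000 Hz; 42,492 Hz exceeds it.
Alias = |42,492 − 1×32,000| = |42,492 − 32,000| = 10,492 Hz = 10.492 kHz.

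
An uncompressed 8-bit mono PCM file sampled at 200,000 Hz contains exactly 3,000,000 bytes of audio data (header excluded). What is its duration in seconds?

15 seconds

Byte rate = 200,000 × 1 × 1 = 200,000 bytes/s.
Duration = 3,000,000 / 200,000 = 15 s.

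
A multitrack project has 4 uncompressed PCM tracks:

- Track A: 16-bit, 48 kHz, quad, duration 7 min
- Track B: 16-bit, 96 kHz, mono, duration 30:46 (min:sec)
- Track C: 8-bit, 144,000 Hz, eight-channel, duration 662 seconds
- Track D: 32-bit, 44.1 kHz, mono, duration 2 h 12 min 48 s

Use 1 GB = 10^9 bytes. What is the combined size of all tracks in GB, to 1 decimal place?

2.7 GB

Track A: 7 min = 420 s; 48,000 × 420 × 2 × 4 = 161,280,000 bytes.
Track B: 30:46 (min:sec) = 1,846 s; 96,000 × 1,846 × 2 × 1 = 354,432,000 bytes.
Track C: 144,000 × 662 × 1 × 8 = 762,624,000 bytes.
Track D: 2 h 12 min 48 s = 7,968 s; 44,100 × 7,968 × 4 × 1 = 1,405,555,200 bytes.
Total = 2,683,891,200 bytes = 2.7 GB.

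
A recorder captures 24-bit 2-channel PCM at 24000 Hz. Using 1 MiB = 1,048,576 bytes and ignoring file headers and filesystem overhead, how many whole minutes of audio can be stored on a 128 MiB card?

15 minutes

Uncompressed byte rate = 24,000 × 3 × 2 = 144,000 bytes/s.
Capacity = 128 × 1,048,576 = 134,217,728 bytes.
134,217,728 / 144,000 ≈ 932.07 s → 15 minutes.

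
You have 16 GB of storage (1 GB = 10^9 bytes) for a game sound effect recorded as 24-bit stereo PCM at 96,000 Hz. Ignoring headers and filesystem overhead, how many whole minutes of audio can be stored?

462 minutes

Uncompressed byte rate = 96,000 × 3 × 2 = 576,000 bytes/s.
Capacity = 16 × 1,000,000,000 = 16,000,000,000 bytes.
16,000,000,000 / 576,000 ≈ 27777.78 s → 462 minutes.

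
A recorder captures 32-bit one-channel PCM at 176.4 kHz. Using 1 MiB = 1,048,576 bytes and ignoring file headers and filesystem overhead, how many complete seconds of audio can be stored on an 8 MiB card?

11 seconds

Uncompressed byte rate = 176,400 × 4 × 1 = 705,600 bytes/s.
Capacity = 8 × 1,048,576 = 8,388,608 bytes.
8,388,608 / 705,600 ≈ 11.89 s → 11 seconds.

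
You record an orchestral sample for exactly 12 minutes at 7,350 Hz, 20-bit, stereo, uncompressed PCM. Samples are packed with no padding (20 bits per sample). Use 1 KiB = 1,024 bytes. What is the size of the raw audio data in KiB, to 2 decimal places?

Duration = exactly 12 minutes = 720 s.
Bits = 7,350 × 720 × 20 × 2 = 211,680,000 bits = 26,460,000 bytes.
26,460,000 / 1,024 = 25839.84 KiB.

25839.84 KiB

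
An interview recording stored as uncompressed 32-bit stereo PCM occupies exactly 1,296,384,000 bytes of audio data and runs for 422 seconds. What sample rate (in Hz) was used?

384,000 Hz

Bytes = sample_rate × seconds × bytes_per_sample × channels.
sample_rate = 1,296,384,000 / (422 × 4 × 2) = 1,296,384,000 / 3,376 = 384,000 Hz.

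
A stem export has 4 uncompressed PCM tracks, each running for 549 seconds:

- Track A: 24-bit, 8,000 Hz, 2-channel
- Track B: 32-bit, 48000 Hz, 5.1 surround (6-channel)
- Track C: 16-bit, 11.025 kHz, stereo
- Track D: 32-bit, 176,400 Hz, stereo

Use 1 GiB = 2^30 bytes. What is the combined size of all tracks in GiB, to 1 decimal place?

1.4 GiB

Track A: 8,000 × 549 × 3 × 2 = 26,352,000 bytes.
Track B: 48,000 × 549 × 4 × 6 = 632,448,000 bytes.
Track C: 11,025 × 549 × 2 × 2 = 24,210,900 bytes.
Track D: 176,400 × 549 × 4 × 2 = 774,748,800 bytes.
Total = 1,457,759,700 bytes = 1.4 GiB.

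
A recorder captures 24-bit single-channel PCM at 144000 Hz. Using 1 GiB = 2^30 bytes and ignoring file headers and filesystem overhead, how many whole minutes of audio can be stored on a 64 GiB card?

Uncompressed byte rate = 144,000 × 3 × 1 = 432,000 bytes/s.
Capacity = 64 × 1,073,741,824 = 68,719,476,736 bytes.
68,719,476,736 / 432,000 ≈ 159072.86 s → 2,651 minutes.

2,651 minutes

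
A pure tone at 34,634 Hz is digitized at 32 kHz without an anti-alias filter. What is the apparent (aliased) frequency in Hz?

2,634 Hz

Nyquist = 32,000/2 = 16,000 Hz; 34,634 Hz exceeds it.
Alias = |34,634 − 1×32,000| = |34,634 − 32,000| = 2,634 Hz.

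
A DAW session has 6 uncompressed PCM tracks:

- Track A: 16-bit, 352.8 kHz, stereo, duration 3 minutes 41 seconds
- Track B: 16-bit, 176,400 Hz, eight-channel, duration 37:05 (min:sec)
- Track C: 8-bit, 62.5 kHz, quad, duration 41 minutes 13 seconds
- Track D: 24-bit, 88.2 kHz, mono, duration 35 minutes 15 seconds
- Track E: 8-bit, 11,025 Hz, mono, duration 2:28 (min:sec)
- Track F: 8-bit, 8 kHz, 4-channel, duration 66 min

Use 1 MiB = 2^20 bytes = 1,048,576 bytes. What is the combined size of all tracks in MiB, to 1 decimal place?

Track A: 3 minutes 41 seconds = 221 s; 352,800 × 221 × 2 × 2 = 311,875,200 bytes.
Track B: 37:05 (min:sec) = 2,225 s; 176,400 × 2,225 × 2 × 8 = 6,279,840,000 bytes.
Track C: 41 minutes 13 seconds = 2,473 s; 62,500 × 2,473 × 1 × 4 = 618,250,000 bytes.
Track D: 35 minutes 15 seconds = 2,115 s; 88,200 × 2,115 × 3 × 1 = 559,629,000 bytes.
Track E: 2:28 (min:sec) = 148 s; 11,025 × 148 × 1 × 1 = 1,631,700 bytes.
Track F: 66 min = 3,960 s; 8,000 × 3,960 × 1 × 4 = 126,720,000 bytes.
Total = 7,897,945,900 bytes = 7532.1 MiB.

7532.1 MiB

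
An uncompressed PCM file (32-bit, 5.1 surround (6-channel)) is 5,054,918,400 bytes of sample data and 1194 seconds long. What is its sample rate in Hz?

Bytes = sample_rate × seconds × bytes_per_sample × channels.
sample_rate = 5,054,918,400 / (1,194 × 4 × 6) = 5,054,918,400 / 28,656 = 176,400 Hz.

176,400 Hz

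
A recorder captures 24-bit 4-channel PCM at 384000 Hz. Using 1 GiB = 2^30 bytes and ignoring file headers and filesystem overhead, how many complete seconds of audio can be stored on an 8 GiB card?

1,864 seconds

Uncompressed byte rate = 384,000 × 3 × 4 = 4,608,000 bytes/s.
Capacity = 8 × 1,073,741,824 = 8,589,934,592 bytes.
8,589,934,592 / 4,608,000 ≈ 1864.14 s → 1,864 seconds.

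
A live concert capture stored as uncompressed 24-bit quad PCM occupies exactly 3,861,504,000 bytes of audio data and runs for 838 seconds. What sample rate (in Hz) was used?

384,000 Hz

Bytes = sample_rate × seconds × bytes_per_sample × channels.
sample_rate = 3,861,504,000 / (838 × 3 × 4) = 3,861,504,000 / 10,056 = 384,000 Hz.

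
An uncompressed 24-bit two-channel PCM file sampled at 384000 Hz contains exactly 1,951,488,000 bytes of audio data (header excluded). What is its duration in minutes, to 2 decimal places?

Byte rate = 384,000 × 3 × 2 = 2,304,000 bytes/s.
Duration = 1,951,488,000 / 2,304,000 = 847 s.
847 s / 60 = 14.12 minutes.

14.12 minutes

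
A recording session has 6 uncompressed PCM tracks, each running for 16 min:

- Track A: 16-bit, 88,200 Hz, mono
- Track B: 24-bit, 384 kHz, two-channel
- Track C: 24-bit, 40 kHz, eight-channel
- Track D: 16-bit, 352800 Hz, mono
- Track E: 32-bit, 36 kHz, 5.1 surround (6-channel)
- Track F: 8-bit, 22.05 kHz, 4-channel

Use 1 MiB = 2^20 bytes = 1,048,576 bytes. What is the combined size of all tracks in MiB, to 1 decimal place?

4667.5 MiB

16 min = 960 s.
Track A: 88,200 × 960 × 2 × 1 = 169,344,000 bytes.
Track B: 384,000 × 960 × 3 × 2 = 2,211,840,000 bytes.
Track C: 40,000 × 960 × 3 × 8 = 921,600,000 bytes.
Track D: 352,800 × 960 × 2 × 1 = 677,376,000 bytes.
Track E: 36,000 × 960 × 4 × 6 = 829,440,000 bytes.
Track F: 22,050 × 960 × 1 × 4 = 84,672,000 bytes.
Total = 4,894,272,000 bytes = 4667.5 MiB.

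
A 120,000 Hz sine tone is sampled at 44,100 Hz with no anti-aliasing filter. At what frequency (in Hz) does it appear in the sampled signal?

Nyquist = 44,100/2 = 22,050 Hz; 120,000 Hz exceeds it.
Alias = |120,000 − 3×44,100| = |120,000 − 132,300| = 12,300 Hz.

12,300 Hz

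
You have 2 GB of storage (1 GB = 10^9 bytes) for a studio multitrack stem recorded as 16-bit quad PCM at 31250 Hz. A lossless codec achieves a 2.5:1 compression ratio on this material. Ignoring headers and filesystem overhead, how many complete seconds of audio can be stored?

20,000 seconds

Uncompressed byte rate = 31,250 × 2 × 4 = 250,000 bytes/s.
After 2.5:1 compression, effective rate ≈ 100000 bytes/s.
Capacity = 2 × 1,000,000,000 = 2,000,000,000 bytes.
2,000,000,000 / effective rate ≈ 20000 s → 20,000 seconds.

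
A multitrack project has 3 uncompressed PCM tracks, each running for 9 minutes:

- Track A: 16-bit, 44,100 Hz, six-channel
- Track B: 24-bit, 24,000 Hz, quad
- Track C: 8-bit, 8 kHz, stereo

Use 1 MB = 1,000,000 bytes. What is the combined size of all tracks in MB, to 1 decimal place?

449.9 MB

9 minutes = 540 s.
Track A: 44,100 × 540 × 2 × 6 = 285,768,000 bytes.
Track B: 24,000 × 540 × 3 × 4 = 155,520,000 bytes.
Track C: 8,000 × 540 × 1 × 2 = 8,640,000 bytes.
Total = 449,928,000 bytes = 449.9 MB.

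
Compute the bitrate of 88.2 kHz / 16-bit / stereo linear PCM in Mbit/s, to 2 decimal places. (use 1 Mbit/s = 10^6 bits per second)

2.82 Mbit/s

Bit rate = 88,200 × 16 × 2 = 2,822,400 bits/s.
= 2.82 Mbit/s.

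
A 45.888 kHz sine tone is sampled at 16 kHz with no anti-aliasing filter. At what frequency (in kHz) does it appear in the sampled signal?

Nyquist = 16,000/2 = 8,000 Hz; 45,888 Hz exceeds it.
Alias = |45,888 − 3×16,000| = |45,888 − 48,000| = 2,112 Hz = 2.112 kHz.

2.112 kHz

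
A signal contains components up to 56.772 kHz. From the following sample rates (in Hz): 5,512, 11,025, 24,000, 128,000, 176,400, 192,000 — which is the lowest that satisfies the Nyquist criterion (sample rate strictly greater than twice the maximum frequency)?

Need sample rate > 2 × 56,772 = 113,544 Hz.
Lowest listed rate above 113,544 Hz is 128,000 Hz.

128,000 Hz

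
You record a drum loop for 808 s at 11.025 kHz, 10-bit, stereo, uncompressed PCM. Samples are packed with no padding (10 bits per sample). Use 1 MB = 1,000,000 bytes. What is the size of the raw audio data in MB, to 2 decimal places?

Bits = 11,025 × 808 × 10 × 2 = 178,164,000 bits = 22,270,500 bytes.
22,270,500 / 1,000,000 = 22.27 MB.

22.27 MB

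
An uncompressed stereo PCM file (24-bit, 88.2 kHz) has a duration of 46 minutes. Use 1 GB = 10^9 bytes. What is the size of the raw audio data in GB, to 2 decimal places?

1.46 GB

Duration = 46 minutes = 2,760 s.
Bytes = 88,200 samples/s × 2,760 s × 3 bytes/sample × 2 ch = 1,460,592,000 bytes.
1,460,592,000 / 1,000,000,000 = 1.46 GB.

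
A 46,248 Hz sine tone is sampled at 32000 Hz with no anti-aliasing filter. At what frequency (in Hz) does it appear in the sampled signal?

Nyquist = 32,000/2 = 16,000 Hz; 46,248 Hz exceeds it.
Alias = |46,248 − 1×32,000| = |46,248 − 32,000| = 14,248 Hz.

14,248 Hz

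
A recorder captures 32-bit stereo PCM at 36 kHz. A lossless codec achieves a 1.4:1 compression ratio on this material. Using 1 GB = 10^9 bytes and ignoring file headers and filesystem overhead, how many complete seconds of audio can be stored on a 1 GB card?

4,861 seconds

Uncompressed byte rate = 36,000 × 4 × 2 = 288,000 bytes/s.
After 1.4:1 compression, effective rate ≈ 205714.29 bytes/s.
Capacity = 1 × 1,000,000,000 = 1,000,000,000 bytes.
1,000,000,000 / effective rate ≈ 4861.11 s → 4,861 seconds.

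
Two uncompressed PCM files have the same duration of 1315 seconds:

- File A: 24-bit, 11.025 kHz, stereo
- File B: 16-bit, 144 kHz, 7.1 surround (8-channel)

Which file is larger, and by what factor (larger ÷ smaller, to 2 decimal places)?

File A: 11,025 × 3 × 2 = 66,150 bytes/s.
File B: 144,000 × 2 × 8 = 2,304,000 bytes/s.
File B is larger; ratio = 3,029,760,000 / 86,987,250 = 34.83.

File B, by a factor of 34.83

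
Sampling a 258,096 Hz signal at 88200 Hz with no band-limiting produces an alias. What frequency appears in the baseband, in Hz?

6,504 Hz

Nyquist = 88,200/2 = 44,100 Hz; 258,096 Hz exceeds it.
Alias = |258,096 − 3×88,200| = |258,096 − 264,600| = 6,504 Hz.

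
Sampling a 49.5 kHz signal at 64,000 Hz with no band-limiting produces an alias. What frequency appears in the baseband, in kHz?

Nyquist = 64,000/2 = 32,000 Hz; 49,500 Hz exceeds it.
Alias = |49,500 − 1×64,000| = |49,500 − 64,000| = 14,500 Hz = 14.5 kHz.

14.5 kHz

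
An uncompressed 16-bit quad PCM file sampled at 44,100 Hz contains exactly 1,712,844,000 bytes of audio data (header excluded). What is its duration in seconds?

4,855 seconds

Byte rate = 44,100 × 2 × 4 = 352,800 bytes/s.
Duration = 1,712,844,000 / 352,800 = 4,855 s.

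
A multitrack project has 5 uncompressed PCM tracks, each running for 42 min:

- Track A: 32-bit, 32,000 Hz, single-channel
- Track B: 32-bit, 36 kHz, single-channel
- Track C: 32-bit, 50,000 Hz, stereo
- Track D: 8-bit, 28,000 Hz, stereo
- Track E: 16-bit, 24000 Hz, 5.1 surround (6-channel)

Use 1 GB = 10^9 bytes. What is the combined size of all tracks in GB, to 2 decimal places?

2.56 GB

42 min = 2,520 s.
Track A: 32,000 × 2,520 × 4 × 1 = 322,560,000 bytes.
Track B: 36,000 × 2,520 × 4 × 1 = 362,880,000 bytes.
Track C: 50,000 × 2,520 × 4 × 2 = 1,008,000,000 bytes.
Track D: 28,000 × 2,520 × 1 × 2 = 141,120,000 bytes.
Track E: 24,000 × 2,520 × 2 × 6 = 725,760,000 bytes.
Total = 2,560,320,000 bytes = 2.56 GB.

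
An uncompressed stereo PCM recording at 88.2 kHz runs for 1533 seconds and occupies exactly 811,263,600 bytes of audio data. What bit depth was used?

24 bits

Bytes per sample = 811,263,600 / (88,200 × 1,533 × 2) = 811,263,600 / 270,421,200 = 3.
Bit depth = 3 × 8 = 24 bits.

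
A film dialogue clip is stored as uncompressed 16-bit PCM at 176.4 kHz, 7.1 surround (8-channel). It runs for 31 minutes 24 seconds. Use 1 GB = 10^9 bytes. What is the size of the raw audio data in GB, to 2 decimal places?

Duration = 31 minutes 24 seconds = 1,884 s.
Bytes = 176,400 samples/s × 1,884 s × 2 bytes/sample × 8 ch = 5,317,401,600 bytes.
5,317,401,600 / 1,000,000,000 = 5.32 GB.

5.32 GB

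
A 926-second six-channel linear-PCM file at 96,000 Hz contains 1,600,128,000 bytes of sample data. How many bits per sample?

24 bits

Bytes per sample = 1,600,128,000 / (96,000 × 926 × 6) = 1,600,128,000 / 533,376,000 = 3.
Bit depth = 3 × 8 = 24 bits.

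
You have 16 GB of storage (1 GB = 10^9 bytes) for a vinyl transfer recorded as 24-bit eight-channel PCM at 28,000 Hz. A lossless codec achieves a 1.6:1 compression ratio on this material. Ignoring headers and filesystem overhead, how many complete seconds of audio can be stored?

38,095 seconds

Uncompressed byte rate = 28,000 × 3 × 8 = 672,000 bytes/s.
After 1.6:1 compression, effective rate ≈ 420000 bytes/s.
Capacity = 16 × 1,000,000,000 = 16,000,000,000 bytes.
16,000,000,000 / effective rate ≈ 38095.24 s → 38,095 seconds.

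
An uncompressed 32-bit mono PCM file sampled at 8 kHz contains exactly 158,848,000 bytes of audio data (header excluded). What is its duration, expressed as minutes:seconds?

Byte rate = 8,000 × 4 × 1 = 32,000 bytes/s.
Duration = 158,848,000 / 32,000 = 4,964 s.
4,964 s = 82:44.

82:44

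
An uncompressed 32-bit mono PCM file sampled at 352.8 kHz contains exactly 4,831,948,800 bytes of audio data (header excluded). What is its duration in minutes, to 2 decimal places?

57.07 minutes

Byte rate = 352,800 × 4 × 1 = 1,411,200 bytes/s.
Duration = 4,831,948,800 / 1,411,200 = 3,424 s.
3,424 s / 60 = 57.07 minutes.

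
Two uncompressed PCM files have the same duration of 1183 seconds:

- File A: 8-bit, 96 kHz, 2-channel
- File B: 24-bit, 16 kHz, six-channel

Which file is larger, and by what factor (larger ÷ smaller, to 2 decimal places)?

File A: 96,000 × 1 × 2 = 192,000 bytes/s.
File B: 16,000 × 3 × 6 = 288,000 bytes/s.
File B is larger; ratio = 340,704,000 / 227,136,000 = 1.50.

File B, by a factor of 1.50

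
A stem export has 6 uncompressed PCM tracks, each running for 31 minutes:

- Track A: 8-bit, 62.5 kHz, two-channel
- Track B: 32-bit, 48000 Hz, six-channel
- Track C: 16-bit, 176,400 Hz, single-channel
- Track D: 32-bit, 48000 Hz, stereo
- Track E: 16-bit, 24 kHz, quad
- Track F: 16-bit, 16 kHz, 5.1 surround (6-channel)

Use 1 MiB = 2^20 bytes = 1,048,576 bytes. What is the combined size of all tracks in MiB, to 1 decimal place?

4253.3 MiB

31 minutes = 1,860 s.
Track A: 62,500 × 1,860 × 1 × 2 = 232,500,000 bytes.
Track B: 48,000 × 1,860 × 4 × 6 = 2,142,720,000 bytes.
Track C: 176,400 × 1,860 × 2 × 1 = 656,208,000 bytes.
Track D: 48,000 × 1,860 × 4 × 2 = 714,240,000 bytes.
Track E: 24,000 × 1,860 × 2 × 4 = 357,120,000 bytes.
Track F: 16,000 × 1,860 × 2 × 6 = 357,120,000 bytes.
Total = 4,459,908,000 bytes = 4253.3 MiB.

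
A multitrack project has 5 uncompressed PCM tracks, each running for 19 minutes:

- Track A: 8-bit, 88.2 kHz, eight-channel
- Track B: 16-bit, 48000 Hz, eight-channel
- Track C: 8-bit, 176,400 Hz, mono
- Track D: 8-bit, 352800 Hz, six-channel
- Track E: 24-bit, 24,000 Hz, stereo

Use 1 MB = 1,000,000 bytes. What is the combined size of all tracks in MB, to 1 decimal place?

19 minutes = 1,140 s.
Track A: 88,200 × 1,140 × 1 × 8 = 804,384,000 bytes.
Track B: 48,000 × 1,140 × 2 × 8 = 875,520,000 bytes.
Track C: 176,400 × 1,140 × 1 × 1 = 201,096,000 bytes.
Track D: 352,800 × 1,140 × 1 × 6 = 2,413,152,000 bytes.
Track E: 24,000 × 1,140 × 3 × 2 = 164,160,000 bytes.
Total = 4,458,312,000 bytes = 4458.3 MB.

4458.3 MB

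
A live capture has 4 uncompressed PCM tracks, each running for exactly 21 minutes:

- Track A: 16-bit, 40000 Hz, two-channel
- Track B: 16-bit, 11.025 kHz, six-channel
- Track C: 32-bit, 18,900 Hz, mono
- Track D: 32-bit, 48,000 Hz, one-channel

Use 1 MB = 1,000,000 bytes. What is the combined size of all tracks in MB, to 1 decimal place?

exactly 21 minutes = 1,260 s.
Track A: 40,000 × 1,260 × 2 × 2 = 201,600,000 bytes.
Track B: 11,025 × 1,260 × 2 × 6 = 166,698,000 bytes.
Track C: 18,900 × 1,260 × 4 × 1 = 95,256,000 bytes.
Track D: 48,000 × 1,260 × 4 × 1 = 241,920,000 bytes.
Total = 705,474,000 bytes = 705.5 MB.

705.5 MB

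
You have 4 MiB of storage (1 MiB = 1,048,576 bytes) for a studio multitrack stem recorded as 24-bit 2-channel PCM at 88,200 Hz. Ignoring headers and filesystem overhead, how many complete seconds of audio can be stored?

7 seconds

Uncompressed byte rate = 88,200 × 3 × 2 = 529,200 bytes/s.
Capacity = 4 × 1,048,576 = 4,194,304 bytes.
4,194,304 / 529,200 ≈ 7.93 s → 7 seconds.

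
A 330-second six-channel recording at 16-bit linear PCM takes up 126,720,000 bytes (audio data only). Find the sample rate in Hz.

Bytes = sample_rate × seconds × bytes_per_sample × channels.
sample_rate = 126,720,000 / (330 × 2 × 6) = 126,720,000 / 3,960 = 32,000 Hz.

32,000 Hz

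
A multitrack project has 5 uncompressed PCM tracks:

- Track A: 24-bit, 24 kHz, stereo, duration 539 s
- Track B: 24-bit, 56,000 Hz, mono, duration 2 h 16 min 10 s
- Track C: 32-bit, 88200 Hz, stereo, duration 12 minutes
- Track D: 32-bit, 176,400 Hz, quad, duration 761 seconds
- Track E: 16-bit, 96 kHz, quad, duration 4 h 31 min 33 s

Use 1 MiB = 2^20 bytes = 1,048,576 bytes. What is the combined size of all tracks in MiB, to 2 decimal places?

Track A: 24,000 × 539 × 3 × 2 = 77,616,000 bytes.
Track B: 2 h 16 min 10 s = 8,170 s; 56,000 × 8,170 × 3 × 1 = 1,372,560,000 bytes.
Track C: 12 minutes = 720 s; 88,200 × 720 × 4 × 2 = 508,032,000 bytes.
Track D: 176,400 × 761 × 4 × 4 = 2,147,846,400 bytes.
Track E: 4 h 31 min 33 s = 16,293 s; 96,000 × 16,293 × 2 × 4 = 12,513,024,000 bytes.
Total = 16,619,078,400 bytes = 15849.19 MiB.

15849.19 MiB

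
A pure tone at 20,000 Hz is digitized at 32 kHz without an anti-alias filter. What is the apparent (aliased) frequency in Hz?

Nyquist = 32,000/2 = 16,000 Hz; 20,000 Hz exceeds it.
Alias = |20,000 − 1×32,000| = |20,000 − 32,000| = 12,000 Hz.

12,000 Hz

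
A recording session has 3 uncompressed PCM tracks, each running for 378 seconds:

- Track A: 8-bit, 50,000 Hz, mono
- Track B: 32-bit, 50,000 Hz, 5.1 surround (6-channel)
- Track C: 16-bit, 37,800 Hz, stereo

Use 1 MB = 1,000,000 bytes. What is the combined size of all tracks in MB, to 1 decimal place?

529.7 MB

Track A: 50,000 × 378 × 1 × 1 = 18,900,000 bytes.
Track B: 50,000 × 378 × 4 × 6 = 453,600,000 bytes.
Track C: 37,800 × 378 × 2 × 2 = 57,153,600 bytes.
Total = 529,653,600 bytes = 529.7 MB.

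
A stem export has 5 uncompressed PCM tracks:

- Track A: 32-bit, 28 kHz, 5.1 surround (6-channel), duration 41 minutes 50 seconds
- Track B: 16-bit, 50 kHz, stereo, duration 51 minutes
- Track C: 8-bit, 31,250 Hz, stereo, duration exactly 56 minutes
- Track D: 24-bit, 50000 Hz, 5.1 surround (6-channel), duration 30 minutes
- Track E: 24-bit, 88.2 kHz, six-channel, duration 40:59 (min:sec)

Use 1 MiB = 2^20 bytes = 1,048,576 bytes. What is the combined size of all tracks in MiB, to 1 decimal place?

7660.5 MiB

Track A: 41 minutes 50 seconds = 2,510 s; 28,000 × 2,510 × 4 × 6 = 1,686,720,000 bytes.
Track B: 51 minutes = 3,060 s; 50,000 × 3,060 × 2 × 2 = 612,000,000 bytes.
Track C: exactly 56 minutes = 3,360 s; 31,250 × 3,360 × 1 × 2 = 210,000,000 bytes.
Track D: 30 minutes = 1,800 s; 50,000 × 1,800 × 3 × 6 = 1,620,000,000 bytes.
Track E: 40:59 (min:sec) = 2,459 s; 88,200 × 2,459 × 3 × 6 = 3,903,908,400 bytes.
Total = 8,032,628,400 bytes = 7660.5 MiB.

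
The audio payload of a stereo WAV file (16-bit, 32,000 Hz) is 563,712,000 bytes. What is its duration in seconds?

Byte rate = 32,000 × 2 × 2 = 128,000 bytes/s.
Duration = 563,712,000 / 128,000 = 4,404 s.

4,404 seconds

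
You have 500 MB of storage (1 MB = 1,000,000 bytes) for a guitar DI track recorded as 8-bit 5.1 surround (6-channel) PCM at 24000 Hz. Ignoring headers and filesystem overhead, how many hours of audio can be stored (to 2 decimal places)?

Uncompressed byte rate = 24,000 × 1 × 6 = 144,000 bytes/s.
Capacity = 500 × 1,000,000 = 500,000,000 bytes.
500,000,000 / 144,000 ≈ 3472.22 s → 0.96 hours.

0.96 hours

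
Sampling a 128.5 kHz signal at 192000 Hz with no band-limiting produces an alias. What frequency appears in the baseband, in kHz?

Nyquist = 192,000/2 = 96,000 Hz; 128,500 Hz exceeds it.
Alias = |128,500 − 1×192,000| = |128,500 − 192,000| = 63,500 Hz = 63.5 kHz.

63.5 kHz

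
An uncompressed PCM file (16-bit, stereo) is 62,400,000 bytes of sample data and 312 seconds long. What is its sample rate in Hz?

50,000 Hz

Bytes = sample_rate × seconds × bytes_per_sample × channels.
sample_rate = 62,400,000 / (312 × 2 × 2) = 62,400,000 / 1,248 = 50,000 Hz.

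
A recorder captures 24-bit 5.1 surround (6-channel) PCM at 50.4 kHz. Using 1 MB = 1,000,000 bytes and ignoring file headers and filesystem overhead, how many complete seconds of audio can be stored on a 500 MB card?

551 seconds

Uncompressed byte rate = 50,400 × 3 × 6 = 907,200 bytes/s.
Capacity = 500 × 1,000,000 = 500,000,000 bytes.
500,000,000 / 907,200 ≈ 551.15 s → 551 seconds.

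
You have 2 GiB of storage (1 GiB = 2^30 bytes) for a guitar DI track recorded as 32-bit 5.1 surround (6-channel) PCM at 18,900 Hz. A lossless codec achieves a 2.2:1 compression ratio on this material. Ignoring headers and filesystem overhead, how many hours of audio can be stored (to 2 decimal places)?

2.89 hours

Uncompressed byte rate = 18,900 × 4 × 6 = 453,600 bytes/s.
After 2.2:1 compression, effective rate ≈ 206181.82 bytes/s.
Capacity = 2 × 1,073,741,824 = 2,147,483,648 bytes.
2,147,483,648 / effective rate ≈ 10415.49 s → 2.89 hours.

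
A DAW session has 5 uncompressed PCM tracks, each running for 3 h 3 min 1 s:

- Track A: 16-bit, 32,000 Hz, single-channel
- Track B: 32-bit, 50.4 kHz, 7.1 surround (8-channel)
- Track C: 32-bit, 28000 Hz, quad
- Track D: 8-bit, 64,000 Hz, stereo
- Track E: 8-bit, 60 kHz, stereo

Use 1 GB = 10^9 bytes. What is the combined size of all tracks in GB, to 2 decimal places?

3 h 3 min 1 s = 10,981 s.
Track A: 32,000 × 10,981 × 2 × 1 = 702,784,000 bytes.
Track B: 50,400 × 10,981 × 4 × 8 = 17,710,156,800 bytes.
Track C: 28,000 × 10,981 × 4 × 4 = 4,919,488,000 bytes.
Track D: 64,000 × 10,981 × 1 × 2 = 1,405,568,000 bytes.
Track E: 60,000 × 10,981 × 1 × 2 = 1,317,720,000 bytes.
Total = 26,055,716,800 bytes = 26.06 GB.

26.06 GB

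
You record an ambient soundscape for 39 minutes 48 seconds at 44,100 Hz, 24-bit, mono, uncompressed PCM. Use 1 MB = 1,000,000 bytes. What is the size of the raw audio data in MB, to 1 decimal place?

Duration = 39 minutes 48 seconds = 2,388 s.
Bytes = 44,100 samples/s × 2,388 s × 3 bytes/sample × 1 ch = 315,932,400 bytes.
315,932,400 / 1,000,000 = 315.9 MB.

315.9 MB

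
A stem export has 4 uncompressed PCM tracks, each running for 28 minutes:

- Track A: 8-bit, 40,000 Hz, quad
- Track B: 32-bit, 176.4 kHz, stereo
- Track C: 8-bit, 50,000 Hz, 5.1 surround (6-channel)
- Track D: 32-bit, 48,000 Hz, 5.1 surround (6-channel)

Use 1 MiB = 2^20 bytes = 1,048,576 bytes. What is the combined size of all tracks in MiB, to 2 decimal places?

28 minutes = 1,680 s.
Track A: 40,000 × 1,680 × 1 × 4 = 268,800,000 bytes.
Track B: 176,400 × 1,680 × 4 × 2 = 2,370,816,000 bytes.
Track C: 50,000 × 1,680 × 1 × 6 = 504,000,000 bytes.
Track D: 48,000 × 1,680 × 4 × 6 = 1,935,360,000 bytes.
Total = 5,078,976,000 bytes = 4843.69 MiB.

4843.69 MiB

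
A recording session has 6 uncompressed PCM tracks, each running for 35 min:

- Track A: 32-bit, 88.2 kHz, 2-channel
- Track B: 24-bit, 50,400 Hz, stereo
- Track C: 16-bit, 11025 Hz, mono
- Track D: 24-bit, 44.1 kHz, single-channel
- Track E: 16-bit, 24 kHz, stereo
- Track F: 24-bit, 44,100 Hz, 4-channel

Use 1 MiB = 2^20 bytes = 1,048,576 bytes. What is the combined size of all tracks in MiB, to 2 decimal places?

3579.96 MiB

35 min = 2,100 s.
Track A: 88,200 × 2,100 × 4 × 2 = 1,481,760,000 bytes.
Track B: 50,400 × 2,100 × 3 × 2 = 635,040,000 bytes.
Track C: 11,025 × 2,100 × 2 × 1 = 46,305,000 bytes.
Track D: 44,100 × 2,100 × 3 × 1 = 277,830,000 bytes.
Track E: 24,000 × 2,100 × 2 × 2 = 201,600,000 bytes.
Track F: 44,100 × 2,100 × 3 × 4 = 1,111,320,000 bytes.
Total = 3,753,855,000 bytes = 3579.96 MiB.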